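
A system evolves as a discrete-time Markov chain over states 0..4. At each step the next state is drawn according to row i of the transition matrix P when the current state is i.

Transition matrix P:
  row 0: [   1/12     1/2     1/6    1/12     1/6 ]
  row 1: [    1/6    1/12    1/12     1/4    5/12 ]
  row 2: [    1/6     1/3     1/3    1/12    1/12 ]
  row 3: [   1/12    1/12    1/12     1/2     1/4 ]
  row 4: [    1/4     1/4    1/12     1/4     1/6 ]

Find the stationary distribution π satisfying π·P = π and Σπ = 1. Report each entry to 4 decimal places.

Balance equations π_j = Σ_i π_i·P[i][j]:
  π_0 = 1/12·π_0 + 1/6·π_1 + 1/6·π_2 + 1/12·π_3 + 1/4·π_4
  π_1 = 1/2·π_0 + 1/12·π_1 + 1/3·π_2 + 1/12·π_3 + 1/4·π_4
  π_2 = 1/6·π_0 + 1/12·π_1 + 1/3·π_2 + 1/12·π_3 + 1/12·π_4
  π_3 = 1/12·π_0 + 1/4·π_1 + 1/12·π_2 + 1/2·π_3 + 1/4·π_4
  normalize: π_0 + π_1 + π_2 + π_3 + π_4 = 1
Solving the linear system gives exactly π = [1187/7867, 1707/7867, 1006/7867, 2135/7867, 1832/7867].

π = [0.1509, 0.2170, 0.1279, 0.2714, 0.2329]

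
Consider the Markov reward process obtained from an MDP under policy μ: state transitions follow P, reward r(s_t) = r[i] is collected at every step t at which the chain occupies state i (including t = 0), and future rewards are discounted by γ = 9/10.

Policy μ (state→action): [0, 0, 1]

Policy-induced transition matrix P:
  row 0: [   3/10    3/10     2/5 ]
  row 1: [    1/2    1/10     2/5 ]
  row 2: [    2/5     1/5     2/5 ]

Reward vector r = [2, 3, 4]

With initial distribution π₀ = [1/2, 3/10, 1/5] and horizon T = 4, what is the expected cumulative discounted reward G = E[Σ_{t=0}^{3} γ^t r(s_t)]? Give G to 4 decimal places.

t=0: π = [0.5000, 0.3000, 0.2000], E[r] = 2.7000, γ^t·E[r] = 2.700000, running G = 2.700000
t=1: π = [0.3800, 0.2200, 0.4000], E[r] = 3.0200, γ^t·E[r] = 2.718000, running G = 5.418000
t=2: π = [0.3840, 0.2160, 0.4000], E[r] = 3.0160, γ^t·E[r] = 2.442960, running G = 7.860960
t=3: π = [0.3832, 0.2168, 0.4000], E[r] = 3.0168, γ^t·E[r] = 2.199247, running G = 10.060207

G = 10.0602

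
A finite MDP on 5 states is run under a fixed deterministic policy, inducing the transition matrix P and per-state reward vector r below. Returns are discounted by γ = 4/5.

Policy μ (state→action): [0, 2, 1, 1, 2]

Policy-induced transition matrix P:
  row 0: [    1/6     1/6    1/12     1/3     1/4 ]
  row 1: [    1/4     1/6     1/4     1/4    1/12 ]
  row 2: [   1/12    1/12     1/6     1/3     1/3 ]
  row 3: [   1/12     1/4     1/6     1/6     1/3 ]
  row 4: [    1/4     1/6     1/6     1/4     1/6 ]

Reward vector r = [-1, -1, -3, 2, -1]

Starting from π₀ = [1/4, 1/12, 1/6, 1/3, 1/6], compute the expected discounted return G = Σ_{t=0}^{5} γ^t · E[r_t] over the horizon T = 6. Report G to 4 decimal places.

G = -1.8368

t=0: π = [0.2500, 0.0833, 0.1667, 0.3333, 0.1667], E[r] = -0.3333, γ^t·E[r] = -0.333333, running G = -0.333333
t=1: π = [0.1458, 0.1806, 0.1528, 0.2569, 0.2639], E[r] = -0.5347, γ^t·E[r] = -0.427778, running G = -0.761111
t=2: π = [0.1696, 0.1753, 0.1696, 0.2535, 0.2321], E[r] = -0.5787, γ^t·E[r] = -0.370370, running G = -1.131481
t=3: π = [0.1654, 0.1737, 0.1671, 0.2571, 0.2367], E[r] = -0.5629, γ^t·E[r] = -0.288198, running G = -1.419679
t=4: π = [0.1655, 0.1742, 0.1674, 0.2563, 0.2367], E[r] = -0.5659, γ^t·E[r] = -0.231781, running G = -1.651460
t=5: π = [0.1656, 0.1741, 0.1674, 0.2564, 0.2366], E[r] = -0.5656, γ^t·E[r] = -0.185346, running G = -1.836806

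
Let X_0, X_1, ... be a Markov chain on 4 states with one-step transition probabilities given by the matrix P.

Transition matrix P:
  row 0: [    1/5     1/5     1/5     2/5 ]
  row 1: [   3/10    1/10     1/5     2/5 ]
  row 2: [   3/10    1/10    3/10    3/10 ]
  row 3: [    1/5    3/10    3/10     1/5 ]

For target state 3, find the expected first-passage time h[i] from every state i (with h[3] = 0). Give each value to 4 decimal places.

First-step conditioning: h[3] = 0; for i ≠ 3, h[i] = 1 + Σ_k P[i][k]·h[k].
  h[0] = 1 + 1/5·h[0] + 1/5·h[1] + 1/5·h[2]
  h[1] = 1 + 3/10·h[0] + 1/10·h[1] + 1/5·h[2]
  h[2] = 1 + 3/10·h[0] + 1/10·h[1] + 3/10·h[2]
Solving the 3×3 linear system over states ≠ 3 gives exactly h = [45/17, 45/17, 50/17, 0] (h[3] = 0 is the target).

h = [2.6471, 2.6471, 2.9412, 0.0000]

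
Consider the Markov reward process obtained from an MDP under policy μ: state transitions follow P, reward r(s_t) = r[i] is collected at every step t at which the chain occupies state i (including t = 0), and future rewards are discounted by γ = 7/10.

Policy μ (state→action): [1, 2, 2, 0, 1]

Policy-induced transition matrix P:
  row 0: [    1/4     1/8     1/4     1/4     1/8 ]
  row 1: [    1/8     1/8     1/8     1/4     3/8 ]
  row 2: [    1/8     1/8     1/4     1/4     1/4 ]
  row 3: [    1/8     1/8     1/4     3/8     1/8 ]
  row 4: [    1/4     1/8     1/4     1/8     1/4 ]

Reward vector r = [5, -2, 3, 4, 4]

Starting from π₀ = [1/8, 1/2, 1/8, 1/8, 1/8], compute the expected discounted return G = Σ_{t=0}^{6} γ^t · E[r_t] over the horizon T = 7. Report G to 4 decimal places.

t=0: π = [0.1250, 0.5000, 0.1250, 0.1250, 0.1250], E[r] = 1.0000, γ^t·E[r] = 1.000000, running G = 1.000000
t=1: π = [0.1563, 0.1250, 0.1875, 0.2500, 0.2813], E[r] = 3.2188, γ^t·E[r] = 2.253125, running G = 3.253125
t=2: π = [0.1797, 0.1250, 0.2344, 0.2461, 0.2148], E[r] = 3.1953, γ^t·E[r] = 1.565703, running G = 4.818828
t=3: π = [0.1743, 0.1250, 0.2344, 0.2539, 0.2124], E[r] = 3.1899, γ^t·E[r] = 1.094150, running G = 5.912978
t=4: π = [0.1733, 0.1250, 0.2344, 0.2552, 0.2121], E[r] = 3.1890, γ^t·E[r] = 0.765670, running G = 6.678648
t=5: π = [0.1732, 0.1250, 0.2344, 0.2554, 0.2121], E[r] = 3.1888, γ^t·E[r] = 0.535942, running G = 7.214591
t=6: π = [0.1732, 0.1250, 0.2344, 0.2554, 0.2121], E[r] = 3.1888, γ^t·E[r] = 0.375157, running G = 7.589748

G = 7.5897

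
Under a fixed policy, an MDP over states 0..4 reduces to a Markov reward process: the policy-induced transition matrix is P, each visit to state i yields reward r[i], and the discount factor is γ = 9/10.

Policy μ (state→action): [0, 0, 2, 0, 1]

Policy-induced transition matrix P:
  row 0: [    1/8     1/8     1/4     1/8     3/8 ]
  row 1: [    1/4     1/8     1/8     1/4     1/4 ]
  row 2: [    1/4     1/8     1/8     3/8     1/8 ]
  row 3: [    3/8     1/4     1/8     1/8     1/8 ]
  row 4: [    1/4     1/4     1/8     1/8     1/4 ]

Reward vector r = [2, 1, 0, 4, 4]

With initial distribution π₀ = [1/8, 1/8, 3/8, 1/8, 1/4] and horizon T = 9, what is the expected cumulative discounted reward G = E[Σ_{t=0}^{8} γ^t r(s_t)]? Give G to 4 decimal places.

t=0: π = [0.1250, 0.1250, 0.3750, 0.1250, 0.2500], E[r] = 1.8750, γ^t·E[r] = 1.875000, running G = 1.875000
t=1: π = [0.2500, 0.1719, 0.1406, 0.2344, 0.2031], E[r] = 2.4219, γ^t·E[r] = 2.179688, running G = 4.054688
t=2: π = [0.2480, 0.1797, 0.1563, 0.1816, 0.2344], E[r] = 2.3398, γ^t·E[r] = 1.895273, running G = 5.949961
t=3: π = [0.2417, 0.1770, 0.1560, 0.1865, 0.2388], E[r] = 2.3616, γ^t·E[r] = 1.721586, running G = 7.671547
t=4: π = [0.2431, 0.1782, 0.1552, 0.1861, 0.2374], E[r] = 2.3585, γ^t·E[r] = 1.547385, running G = 9.218932
t=5: π = [0.2429, 0.1779, 0.1554, 0.1861, 0.2377], E[r] = 2.3589, γ^t·E[r] = 1.392890, running G = 10.611822
t=6: π = [0.2429, 0.1780, 0.1554, 0.1861, 0.2377], E[r] = 2.3588, γ^t·E[r] = 1.253584, running G = 11.865406
t=7: π = [0.2429, 0.1780, 0.1554, 0.1861, 0.2377], E[r] = 2.3588, γ^t·E[r] = 1.128226, running G = 12.993632
t=8: π = [0.2429, 0.1780, 0.1554, 0.1861, 0.2377], E[r] = 2.3588, γ^t·E[r] = 1.015404, running G = 14.009036

G = 14.0090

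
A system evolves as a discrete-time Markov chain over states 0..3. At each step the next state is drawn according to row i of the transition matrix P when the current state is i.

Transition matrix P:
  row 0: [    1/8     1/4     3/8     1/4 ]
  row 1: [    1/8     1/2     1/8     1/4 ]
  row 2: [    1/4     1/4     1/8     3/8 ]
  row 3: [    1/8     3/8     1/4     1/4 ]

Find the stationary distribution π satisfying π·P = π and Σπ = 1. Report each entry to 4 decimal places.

π = [0.1496, 0.3791, 0.1967, 0.2746]

Balance equations π_j = Σ_i π_i·P[i][j]:
  π_0 = 1/8·π_0 + 1/8·π_1 + 1/4·π_2 + 1/8·π_3
  π_1 = 1/4·π_0 + 1/2·π_1 + 1/4·π_2 + 3/8·π_3
  π_2 = 3/8·π_0 + 1/8·π_1 + 1/8·π_2 + 1/4·π_3
  normalize: π_0 + π_1 + π_2 + π_3 = 1
Solving the linear system gives exactly π = [73/488, 185/488, 12/61, 67/244].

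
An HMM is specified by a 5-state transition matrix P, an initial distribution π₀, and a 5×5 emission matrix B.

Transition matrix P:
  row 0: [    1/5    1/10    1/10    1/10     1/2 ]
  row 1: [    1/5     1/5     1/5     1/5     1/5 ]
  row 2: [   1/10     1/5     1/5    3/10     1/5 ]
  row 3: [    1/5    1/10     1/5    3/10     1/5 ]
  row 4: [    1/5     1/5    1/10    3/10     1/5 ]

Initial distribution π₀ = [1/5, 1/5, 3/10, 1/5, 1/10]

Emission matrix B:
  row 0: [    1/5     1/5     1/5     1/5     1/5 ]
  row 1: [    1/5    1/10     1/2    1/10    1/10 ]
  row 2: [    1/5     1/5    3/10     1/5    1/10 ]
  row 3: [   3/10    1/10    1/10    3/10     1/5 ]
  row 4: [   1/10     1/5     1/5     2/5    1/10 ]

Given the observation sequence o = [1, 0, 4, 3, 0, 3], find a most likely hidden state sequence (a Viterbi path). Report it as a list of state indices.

path = [2, 3, 0, 4, 3, 3]

t=0: δ = [4.000e-02, 2.000e-02, 6.000e-02, 2.000e-02, 2.000e-02]  (obs o_0=1)
t=1: δ = [1.600e-03, 2.400e-03, 2.400e-03, 5.400e-03, 2.000e-03]  ψ = [0, 2, 2, 2, 0]  (obs o_1=0)
t=2: δ = [2.160e-04, 5.400e-05, 1.080e-04, 3.240e-04, 1.080e-04]  ψ = [3, 3, 3, 3, 3]  (obs o_2=4)
t=3: δ = [1.296e-05, 3.240e-06, 1.296e-05, 2.916e-05, 4.320e-05]  ψ = [3, 3, 3, 3, 0]  (obs o_3=3)
t=4: δ = [1.728e-06, 1.728e-06, 1.166e-06, 3.888e-06, 8.640e-07]  ψ = [4, 4, 3, 4, 4]  (obs o_4=0)
t=5: δ = [1.555e-07, 3.888e-08, 1.555e-07, 3.499e-07, 3.456e-07]  ψ = [3, 3, 3, 3, 0]  (obs o_5=3)
backtrack: best end state = 3; path = [2, 3, 0, 4, 3, 3]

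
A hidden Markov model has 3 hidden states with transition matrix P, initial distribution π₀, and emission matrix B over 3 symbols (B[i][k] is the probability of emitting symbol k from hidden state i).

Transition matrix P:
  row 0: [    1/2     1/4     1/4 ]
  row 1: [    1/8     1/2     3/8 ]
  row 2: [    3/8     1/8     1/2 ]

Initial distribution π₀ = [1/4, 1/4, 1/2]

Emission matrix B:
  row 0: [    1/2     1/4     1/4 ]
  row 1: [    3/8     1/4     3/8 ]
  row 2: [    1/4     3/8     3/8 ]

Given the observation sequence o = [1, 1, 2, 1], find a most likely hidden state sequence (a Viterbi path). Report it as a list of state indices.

t=0: δ = [6.250e-02, 6.250e-02, 1.875e-01]  (obs o_0=1)
t=1: δ = [1.758e-02, 7.812e-03, 3.516e-02]  ψ = [2, 1, 2]  (obs o_1=1)
t=2: δ = [3.296e-03, 1.648e-03, 6.592e-03]  ψ = [2, 0, 2]  (obs o_2=2)
t=3: δ = [6.180e-04, 2.060e-04, 1.236e-03]  ψ = [2, 0, 2]  (obs o_3=1)
backtrack: best end state = 2; path = [2, 2, 2, 2]

path = [2, 2, 2, 2]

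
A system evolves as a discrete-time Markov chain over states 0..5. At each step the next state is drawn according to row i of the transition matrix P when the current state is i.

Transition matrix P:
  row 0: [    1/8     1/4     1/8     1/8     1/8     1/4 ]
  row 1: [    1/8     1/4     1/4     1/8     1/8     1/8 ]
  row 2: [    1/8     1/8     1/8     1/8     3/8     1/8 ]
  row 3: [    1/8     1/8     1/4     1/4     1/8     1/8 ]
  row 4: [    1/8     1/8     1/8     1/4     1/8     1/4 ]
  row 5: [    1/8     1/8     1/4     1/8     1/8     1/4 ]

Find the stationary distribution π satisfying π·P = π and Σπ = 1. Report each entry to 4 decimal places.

Balance equations π_j = Σ_i π_i·P[i][j]:
  π_0 = 1/8·π_0 + 1/8·π_1 + 1/8·π_2 + 1/8·π_3 + 1/8·π_4 + 1/8·π_5
  π_1 = 1/4·π_0 + 1/4·π_1 + 1/8·π_2 + 1/8·π_3 + 1/8·π_4 + 1/8·π_5
  π_2 = 1/8·π_0 + 1/4·π_1 + 1/8·π_2 + 1/4·π_3 + 1/8·π_4 + 1/4·π_5
  π_3 = 1/8·π_0 + 1/8·π_1 + 1/8·π_2 + 1/4·π_3 + 1/4·π_4 + 1/8·π_5
  π_4 = 1/8·π_0 + 1/8·π_1 + 3/8·π_2 + 1/8·π_3 + 1/8·π_4 + 1/8·π_5
  normalize: π_0 + π_1 + π_2 + π_3 + π_4 + π_5 = 1
Solving the linear system gives exactly π = [1/8, 9/56, 7/37, 347/2072, 51/296, 48/259].

π = [0.1250, 0.1607, 0.1892, 0.1675, 0.1723, 0.1853]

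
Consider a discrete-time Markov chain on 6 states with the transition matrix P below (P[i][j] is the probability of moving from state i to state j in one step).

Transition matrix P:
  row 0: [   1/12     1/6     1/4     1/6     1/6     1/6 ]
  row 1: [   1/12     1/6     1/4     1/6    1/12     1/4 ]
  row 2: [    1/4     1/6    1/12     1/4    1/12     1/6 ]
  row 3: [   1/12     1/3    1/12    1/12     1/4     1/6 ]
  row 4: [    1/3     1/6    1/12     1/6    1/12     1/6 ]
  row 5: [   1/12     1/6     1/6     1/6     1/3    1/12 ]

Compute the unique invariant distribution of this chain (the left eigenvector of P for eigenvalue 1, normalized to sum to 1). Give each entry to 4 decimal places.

Balance equations π_j = Σ_i π_i·P[i][j]:
  π_0 = 1/12·π_0 + 1/12·π_1 + 1/4·π_2 + 1/12·π_3 + 1/3·π_4 + 1/12·π_5
  π_1 = 1/6·π_0 + 1/6·π_1 + 1/6·π_2 + 1/3·π_3 + 1/6·π_4 + 1/6·π_5
  π_2 = 1/4·π_0 + 1/4·π_1 + 1/12·π_2 + 1/12·π_3 + 1/12·π_4 + 1/6·π_5
  π_3 = 1/6·π_0 + 1/6·π_1 + 1/4·π_2 + 1/12·π_3 + 1/6·π_4 + 1/6·π_5
  π_4 = 1/6·π_0 + 1/12·π_1 + 1/12·π_2 + 1/4·π_3 + 1/12·π_4 + 1/3·π_5
  normalize: π_0 + π_1 + π_2 + π_3 + π_4 + π_5 = 1
Solving the linear system gives exactly π = [1854/12313, 7177/36939, 1907/12313, 2041/12313, 6121/36939, 6235/36939].

π = [0.1506, 0.1943, 0.1549, 0.1658, 0.1657, 0.1688]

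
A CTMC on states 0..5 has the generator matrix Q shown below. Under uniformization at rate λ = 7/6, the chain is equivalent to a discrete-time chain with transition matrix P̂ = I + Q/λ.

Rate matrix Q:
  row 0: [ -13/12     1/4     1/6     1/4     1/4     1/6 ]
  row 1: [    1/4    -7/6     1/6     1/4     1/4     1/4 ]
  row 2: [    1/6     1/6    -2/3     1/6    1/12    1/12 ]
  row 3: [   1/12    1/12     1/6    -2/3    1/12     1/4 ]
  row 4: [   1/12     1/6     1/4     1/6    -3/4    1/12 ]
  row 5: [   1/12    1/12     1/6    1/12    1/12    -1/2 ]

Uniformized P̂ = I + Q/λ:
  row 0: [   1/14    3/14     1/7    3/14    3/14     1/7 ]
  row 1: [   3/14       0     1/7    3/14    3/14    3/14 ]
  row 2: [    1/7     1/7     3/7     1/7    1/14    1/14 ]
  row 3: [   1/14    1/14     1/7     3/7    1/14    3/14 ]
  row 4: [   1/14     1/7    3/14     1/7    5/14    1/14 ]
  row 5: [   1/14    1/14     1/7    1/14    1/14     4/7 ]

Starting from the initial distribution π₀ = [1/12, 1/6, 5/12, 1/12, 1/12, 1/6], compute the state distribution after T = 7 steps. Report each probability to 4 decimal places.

t=0: π = [0.0833, 0.1667, 0.4167, 0.0833, 0.0833, 0.1667]
t=1: π = [0.1250, 0.1071, 0.2679, 0.1726, 0.1310, 0.1964]
t=2: π = [0.1059, 0.1101, 0.2287, 0.1947, 0.1420, 0.2185]
t=3: π = [0.1035, 0.1052, 0.2184, 0.1983, 0.1429, 0.2318]
t=4: π = [0.1020, 0.1045, 0.2154, 0.1979, 0.1421, 0.2381]
t=5: π = [0.1017, 0.1041, 0.2146, 0.1971, 0.1415, 0.2410]
t=6: π = [0.1016, 0.1040, 0.2143, 0.1967, 0.1413, 0.2422]
t=7: π = [0.1016, 0.1039, 0.2142, 0.1964, 0.1412, 0.2427]

π = [0.1016, 0.1039, 0.2142, 0.1964, 0.1412, 0.2427]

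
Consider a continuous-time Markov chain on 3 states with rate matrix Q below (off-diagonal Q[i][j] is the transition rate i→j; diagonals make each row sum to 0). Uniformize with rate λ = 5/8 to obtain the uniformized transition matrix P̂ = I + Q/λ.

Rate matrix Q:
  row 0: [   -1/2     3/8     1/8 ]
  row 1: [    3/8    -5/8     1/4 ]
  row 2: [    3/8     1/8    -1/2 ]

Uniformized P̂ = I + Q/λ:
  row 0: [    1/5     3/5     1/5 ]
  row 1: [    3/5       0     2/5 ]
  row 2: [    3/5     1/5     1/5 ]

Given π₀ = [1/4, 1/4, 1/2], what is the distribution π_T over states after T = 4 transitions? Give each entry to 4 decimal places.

t=0: π = [0.2500, 0.2500, 0.5000]
t=1: π = [0.5000, 0.2500, 0.2500]
t=2: π = [0.4000, 0.3500, 0.2500]
t=3: π = [0.4400, 0.2900, 0.2700]
t=4: π = [0.4240, 0.3180, 0.2580]

π = [0.4240, 0.3180, 0.2580]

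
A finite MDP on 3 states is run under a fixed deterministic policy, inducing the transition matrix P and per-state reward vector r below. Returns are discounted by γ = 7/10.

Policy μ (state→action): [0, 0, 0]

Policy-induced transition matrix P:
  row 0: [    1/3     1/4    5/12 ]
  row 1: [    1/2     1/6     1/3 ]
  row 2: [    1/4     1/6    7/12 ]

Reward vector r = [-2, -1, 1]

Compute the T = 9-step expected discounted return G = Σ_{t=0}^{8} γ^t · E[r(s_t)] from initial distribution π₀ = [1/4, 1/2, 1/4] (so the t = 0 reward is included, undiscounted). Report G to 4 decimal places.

t=0: π = [0.2500, 0.5000, 0.2500], E[r] = -0.7500, γ^t·E[r] = -0.750000, running G = -0.750000
t=1: π = [0.3958, 0.1875, 0.4167], E[r] = -0.5625, γ^t·E[r] = -0.393750, running G = -1.143750
t=2: π = [0.3299, 0.1997, 0.4705], E[r] = -0.3889, γ^t·E[r] = -0.190556, running G = -1.334306
t=3: π = [0.3274, 0.1942, 0.4784], E[r] = -0.3705, γ^t·E[r] = -0.127087, running G = -1.461392
t=4: π = [0.3258, 0.1940, 0.4802], E[r] = -0.3654, γ^t·E[r] = -0.087725, running G = -1.549117
t=5: π = [0.3256, 0.1938, 0.4805], E[r] = -0.3646, γ^t·E[r] = -0.061271, running G = -1.610388
t=6: π = [0.3256, 0.1938, 0.4806], E[r] = -0.3644, γ^t·E[r] = -0.042869, running G = -1.653257
t=7: π = [0.3256, 0.1938, 0.4806], E[r] = -0.3643, γ^t·E[r] = -0.030006, running G = -1.683262
t=8: π = [0.3256, 0.1938, 0.4806], E[r] = -0.3643, γ^t·E[r] = -0.021004, running G = -1.704266

G = -1.7043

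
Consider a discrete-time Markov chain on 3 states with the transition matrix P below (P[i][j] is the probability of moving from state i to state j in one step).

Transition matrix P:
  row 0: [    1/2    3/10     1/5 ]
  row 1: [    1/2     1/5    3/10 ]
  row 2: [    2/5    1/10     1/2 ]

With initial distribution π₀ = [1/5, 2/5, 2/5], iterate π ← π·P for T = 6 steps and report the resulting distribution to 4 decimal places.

t=0: π = [0.2000, 0.4000, 0.4000]
t=1: π = [0.4600, 0.1800, 0.3600]
t=2: π = [0.4640, 0.2100, 0.3260]
t=3: π = [0.4674, 0.2138, 0.3188]
t=4: π = [0.4681, 0.2149, 0.3170]
t=5: π = [0.4683, 0.2151, 0.3166]
t=6: π = [0.4683, 0.2152, 0.3165]

π = [0.4683, 0.2152, 0.3165]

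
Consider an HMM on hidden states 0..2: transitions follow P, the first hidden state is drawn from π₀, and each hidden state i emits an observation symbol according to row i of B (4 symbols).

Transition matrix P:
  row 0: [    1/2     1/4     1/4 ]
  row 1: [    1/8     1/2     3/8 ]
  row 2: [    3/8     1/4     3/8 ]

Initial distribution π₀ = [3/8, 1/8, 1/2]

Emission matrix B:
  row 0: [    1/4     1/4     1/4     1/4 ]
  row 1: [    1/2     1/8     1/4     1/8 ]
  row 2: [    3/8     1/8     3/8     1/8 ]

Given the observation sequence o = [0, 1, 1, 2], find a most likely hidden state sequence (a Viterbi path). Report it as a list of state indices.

path = [2, 0, 0, 0]

t=0: δ = [9.375e-02, 6.250e-02, 1.875e-01]  (obs o_0=0)
t=1: δ = [1.758e-02, 5.859e-03, 8.789e-03]  ψ = [2, 2, 2]  (obs o_1=1)
t=2: δ = [2.197e-03, 5.493e-04, 5.493e-04]  ψ = [0, 0, 0]  (obs o_2=1)
t=3: δ = [2.747e-04, 1.373e-04, 2.060e-04]  ψ = [0, 0, 0]  (obs o_3=2)
backtrack: best end state = 0; path = [2, 0, 0, 0]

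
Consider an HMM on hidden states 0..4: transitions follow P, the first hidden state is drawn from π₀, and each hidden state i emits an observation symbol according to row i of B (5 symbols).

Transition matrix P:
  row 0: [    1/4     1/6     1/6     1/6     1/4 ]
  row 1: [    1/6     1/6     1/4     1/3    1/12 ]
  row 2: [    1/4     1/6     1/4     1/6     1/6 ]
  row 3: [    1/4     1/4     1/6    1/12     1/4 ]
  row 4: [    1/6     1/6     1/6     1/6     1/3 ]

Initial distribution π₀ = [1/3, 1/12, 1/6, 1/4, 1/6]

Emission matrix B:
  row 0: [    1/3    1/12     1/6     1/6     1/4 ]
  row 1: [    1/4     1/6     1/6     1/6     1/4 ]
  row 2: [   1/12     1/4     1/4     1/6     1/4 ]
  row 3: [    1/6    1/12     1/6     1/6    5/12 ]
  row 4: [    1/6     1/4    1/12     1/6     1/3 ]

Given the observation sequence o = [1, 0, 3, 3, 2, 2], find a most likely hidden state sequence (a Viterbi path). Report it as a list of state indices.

path = [2, 0, 4, 4, 2, 2]

t=0: δ = [2.778e-02, 1.389e-02, 4.167e-02, 2.083e-02, 4.167e-02]  (obs o_0=1)
t=1: δ = [3.472e-03, 1.736e-03, 8.681e-04, 1.157e-03, 2.315e-03]  ψ = [2, 2, 2, 2, 4]  (obs o_1=0)
t=2: δ = [1.447e-04, 9.645e-05, 9.645e-05, 9.645e-05, 1.447e-04]  ψ = [0, 0, 0, 0, 0]  (obs o_2=3)
t=3: δ = [6.028e-06, 4.019e-06, 4.019e-06, 5.358e-06, 8.038e-06]  ψ = [0, 0, 0, 1, 4]  (obs o_3=3)
t=4: δ = [2.512e-07, 2.233e-07, 3.349e-07, 2.233e-07, 2.233e-07]  ψ = [0, 3, 4, 1, 4]  (obs o_4=2)
t=5: δ = [1.395e-08, 9.303e-09, 2.093e-08, 1.240e-08, 6.202e-09]  ψ = [2, 2, 2, 1, 4]  (obs o_5=2)
backtrack: best end state = 2; path = [2, 0, 4, 4, 2, 2]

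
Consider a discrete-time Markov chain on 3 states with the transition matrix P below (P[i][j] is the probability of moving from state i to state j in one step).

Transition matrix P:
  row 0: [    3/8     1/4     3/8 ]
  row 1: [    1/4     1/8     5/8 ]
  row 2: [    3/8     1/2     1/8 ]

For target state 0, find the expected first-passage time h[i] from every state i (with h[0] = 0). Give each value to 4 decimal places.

h = [0.0000, 3.3103, 3.0345]

First-step conditioning: h[0] = 0; for i ≠ 0, h[i] = 1 + Σ_k P[i][k]·h[k].
  h[1] = 1 + 1/8·h[1] + 5/8·h[2]
  h[2] = 1 + 1/2·h[1] + 1/8·h[2]
Solving the 2×2 linear system over states ≠ 0 gives exactly h = [0, 96/29, 88/29] (h[0] = 0 is the target).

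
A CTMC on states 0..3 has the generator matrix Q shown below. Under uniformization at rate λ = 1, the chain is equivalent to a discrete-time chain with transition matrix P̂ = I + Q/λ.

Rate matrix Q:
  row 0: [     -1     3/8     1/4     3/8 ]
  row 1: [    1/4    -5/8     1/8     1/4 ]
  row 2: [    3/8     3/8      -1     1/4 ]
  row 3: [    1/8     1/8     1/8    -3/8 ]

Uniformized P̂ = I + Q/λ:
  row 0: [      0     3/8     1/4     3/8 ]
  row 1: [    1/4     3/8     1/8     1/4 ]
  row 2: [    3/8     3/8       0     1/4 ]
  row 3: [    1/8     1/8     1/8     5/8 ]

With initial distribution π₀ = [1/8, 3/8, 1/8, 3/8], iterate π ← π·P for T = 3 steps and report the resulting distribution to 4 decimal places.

t=0: π = [0.1250, 0.3750, 0.1250, 0.3750]
t=1: π = [0.1875, 0.2813, 0.1250, 0.4063]
t=2: π = [0.1680, 0.2734, 0.1328, 0.4258]
t=3: π = [0.1714, 0.2686, 0.1294, 0.4307]

π = [0.1714, 0.2686, 0.1294, 0.4307]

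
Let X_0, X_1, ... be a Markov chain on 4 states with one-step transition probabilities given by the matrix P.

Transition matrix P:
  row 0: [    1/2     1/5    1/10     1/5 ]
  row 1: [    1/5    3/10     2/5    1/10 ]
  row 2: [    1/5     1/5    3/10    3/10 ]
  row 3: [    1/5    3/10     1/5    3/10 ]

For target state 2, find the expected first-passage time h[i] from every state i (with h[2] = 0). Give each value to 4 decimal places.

h = [5.1899, 3.5443, 0.0000, 4.4304]

First-step conditioning: h[2] = 0; for i ≠ 2, h[i] = 1 + Σ_k P[i][k]·h[k].
  h[0] = 1 + 1/2·h[0] + 1/5·h[1] + 1/5·h[3]
  h[1] = 1 + 1/5·h[0] + 3/10·h[1] + 1/10·h[3]
  h[3] = 1 + 1/5·h[0] + 3/10·h[1] + 3/10·h[3]
Solving the 3×3 linear system over states ≠ 2 gives exactly h = [410/79, 280/79, 0, 350/79] (h[2] = 0 is the target).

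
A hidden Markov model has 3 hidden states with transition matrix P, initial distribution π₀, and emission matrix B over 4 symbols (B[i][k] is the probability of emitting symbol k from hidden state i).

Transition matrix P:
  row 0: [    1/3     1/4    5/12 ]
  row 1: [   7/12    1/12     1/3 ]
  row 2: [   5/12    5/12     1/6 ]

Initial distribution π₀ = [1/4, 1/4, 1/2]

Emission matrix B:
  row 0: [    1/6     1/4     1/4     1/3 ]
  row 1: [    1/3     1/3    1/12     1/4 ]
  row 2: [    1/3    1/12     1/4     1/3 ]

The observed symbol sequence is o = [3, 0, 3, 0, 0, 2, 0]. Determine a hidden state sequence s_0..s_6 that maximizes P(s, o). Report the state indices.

t=0: δ = [8.333e-02, 6.250e-02, 1.667e-01]  (obs o_0=3)
t=1: δ = [1.157e-02, 2.315e-02, 1.157e-02]  ψ = [2, 2, 0]  (obs o_1=0)
t=2: δ = [4.501e-03, 1.206e-03, 2.572e-03]  ψ = [1, 2, 1]  (obs o_2=3)
t=3: δ = [2.501e-04, 3.751e-04, 6.251e-04]  ψ = [0, 0, 0]  (obs o_3=0)
t=4: δ = [4.341e-05, 8.683e-05, 4.168e-05]  ψ = [2, 2, 1]  (obs o_4=0)
t=5: δ = [1.266e-05, 1.447e-06, 7.235e-06]  ψ = [1, 2, 1]  (obs o_5=2)
t=6: δ = [7.034e-07, 1.055e-06, 1.759e-06]  ψ = [0, 0, 0]  (obs o_6=0)
backtrack: best end state = 2; path = [2, 1, 0, 2, 1, 0, 2]

path = [2, 1, 0, 2, 1, 0, 2]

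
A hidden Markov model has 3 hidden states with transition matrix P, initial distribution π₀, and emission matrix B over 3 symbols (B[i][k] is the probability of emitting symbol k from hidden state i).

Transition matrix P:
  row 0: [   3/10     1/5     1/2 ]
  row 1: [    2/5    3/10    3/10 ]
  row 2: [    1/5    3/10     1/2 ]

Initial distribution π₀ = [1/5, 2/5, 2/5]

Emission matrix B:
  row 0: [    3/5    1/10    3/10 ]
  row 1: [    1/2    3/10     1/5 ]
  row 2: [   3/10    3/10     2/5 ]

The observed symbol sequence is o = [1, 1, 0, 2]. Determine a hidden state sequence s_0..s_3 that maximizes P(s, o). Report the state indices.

t=0: δ = [2.000e-02, 1.200e-01, 1.200e-01]  (obs o_0=1)
t=1: δ = [4.800e-03, 1.080e-02, 1.800e-02]  ψ = [1, 1, 2]  (obs o_1=1)
t=2: δ = [2.592e-03, 2.700e-03, 2.700e-03]  ψ = [1, 2, 2]  (obs o_2=0)
t=3: δ = [3.240e-04, 1.620e-04, 5.400e-04]  ψ = [1, 1, 2]  (obs o_3=2)
backtrack: best end state = 2; path = [2, 2, 2, 2]

path = [2, 2, 2, 2]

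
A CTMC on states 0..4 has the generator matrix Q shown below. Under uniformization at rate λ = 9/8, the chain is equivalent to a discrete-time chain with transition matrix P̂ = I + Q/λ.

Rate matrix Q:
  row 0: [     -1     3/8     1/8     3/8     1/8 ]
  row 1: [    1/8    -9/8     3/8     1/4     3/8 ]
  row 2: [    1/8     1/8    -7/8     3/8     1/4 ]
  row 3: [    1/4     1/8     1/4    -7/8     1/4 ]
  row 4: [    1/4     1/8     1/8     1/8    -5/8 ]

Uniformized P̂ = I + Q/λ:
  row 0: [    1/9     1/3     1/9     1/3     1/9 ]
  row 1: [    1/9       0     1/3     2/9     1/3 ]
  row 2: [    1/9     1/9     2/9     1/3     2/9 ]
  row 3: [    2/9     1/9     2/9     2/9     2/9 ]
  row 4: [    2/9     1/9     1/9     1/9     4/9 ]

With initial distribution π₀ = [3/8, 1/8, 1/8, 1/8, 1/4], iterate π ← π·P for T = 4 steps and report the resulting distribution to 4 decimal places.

π = [0.1679, 0.1335, 0.1874, 0.2305, 0.2807]

t=0: π = [0.3750, 0.1250, 0.1250, 0.1250, 0.2500]
t=1: π = [0.1528, 0.1806, 0.1667, 0.2500, 0.2500]
t=2: π = [0.1667, 0.1250, 0.1975, 0.2299, 0.2809]
t=3: π = [0.1679, 0.1343, 0.1864, 0.2315, 0.2800]
t=4: π = [0.1679, 0.1335, 0.1874, 0.2305, 0.2807]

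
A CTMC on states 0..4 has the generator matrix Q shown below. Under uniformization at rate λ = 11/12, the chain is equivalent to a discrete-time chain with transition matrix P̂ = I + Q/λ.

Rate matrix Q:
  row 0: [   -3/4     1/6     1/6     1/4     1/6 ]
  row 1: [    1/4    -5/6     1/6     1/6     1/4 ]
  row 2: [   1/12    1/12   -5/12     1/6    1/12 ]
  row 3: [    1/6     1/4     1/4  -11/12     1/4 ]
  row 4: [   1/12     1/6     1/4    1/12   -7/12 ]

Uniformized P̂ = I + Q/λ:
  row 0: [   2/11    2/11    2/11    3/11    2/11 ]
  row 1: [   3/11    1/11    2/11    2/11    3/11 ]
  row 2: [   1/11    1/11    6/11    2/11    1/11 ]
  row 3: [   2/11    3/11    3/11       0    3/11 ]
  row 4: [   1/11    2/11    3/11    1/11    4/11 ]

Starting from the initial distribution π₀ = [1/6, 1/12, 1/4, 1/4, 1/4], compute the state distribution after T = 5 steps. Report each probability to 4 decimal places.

t=0: π = [0.1667, 0.0833, 0.2500, 0.2500, 0.2500]
t=1: π = [0.1439, 0.1742, 0.3182, 0.1288, 0.2348]
t=2: π = [0.1474, 0.1488, 0.3306, 0.1501, 0.2231]
t=3: π = [0.1450, 0.1519, 0.3360, 0.1476, 0.2195]
t=4: π = [0.1451, 0.1509, 0.3374, 0.1482, 0.2184]
t=5: π = [0.1450, 0.1509, 0.3378, 0.1482, 0.2181]

π = [0.1450, 0.1509, 0.3378, 0.1482, 0.2181]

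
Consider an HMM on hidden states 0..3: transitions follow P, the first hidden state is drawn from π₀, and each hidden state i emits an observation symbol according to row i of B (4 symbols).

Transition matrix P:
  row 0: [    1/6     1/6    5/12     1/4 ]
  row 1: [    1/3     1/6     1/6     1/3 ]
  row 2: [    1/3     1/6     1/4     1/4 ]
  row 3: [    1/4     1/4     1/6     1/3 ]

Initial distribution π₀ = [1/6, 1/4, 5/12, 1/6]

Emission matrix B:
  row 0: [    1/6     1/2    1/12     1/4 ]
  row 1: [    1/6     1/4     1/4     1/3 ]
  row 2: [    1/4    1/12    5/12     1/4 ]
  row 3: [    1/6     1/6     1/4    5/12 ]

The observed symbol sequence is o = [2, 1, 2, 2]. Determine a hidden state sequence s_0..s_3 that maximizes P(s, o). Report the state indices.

path = [2, 0, 2, 2]

t=0: δ = [1.389e-02, 6.250e-02, 1.736e-01, 4.167e-02]  (obs o_0=2)
t=1: δ = [2.894e-02, 7.234e-03, 3.617e-03, 7.234e-03]  ψ = [2, 2, 2, 2]  (obs o_1=1)
t=2: δ = [4.019e-04, 1.206e-03, 5.023e-03, 1.808e-03]  ψ = [0, 0, 0, 0]  (obs o_2=2)
t=3: δ = [1.395e-04, 2.093e-04, 5.233e-04, 3.140e-04]  ψ = [2, 2, 2, 2]  (obs o_3=2)
backtrack: best end state = 2; path = [2, 0, 2, 2]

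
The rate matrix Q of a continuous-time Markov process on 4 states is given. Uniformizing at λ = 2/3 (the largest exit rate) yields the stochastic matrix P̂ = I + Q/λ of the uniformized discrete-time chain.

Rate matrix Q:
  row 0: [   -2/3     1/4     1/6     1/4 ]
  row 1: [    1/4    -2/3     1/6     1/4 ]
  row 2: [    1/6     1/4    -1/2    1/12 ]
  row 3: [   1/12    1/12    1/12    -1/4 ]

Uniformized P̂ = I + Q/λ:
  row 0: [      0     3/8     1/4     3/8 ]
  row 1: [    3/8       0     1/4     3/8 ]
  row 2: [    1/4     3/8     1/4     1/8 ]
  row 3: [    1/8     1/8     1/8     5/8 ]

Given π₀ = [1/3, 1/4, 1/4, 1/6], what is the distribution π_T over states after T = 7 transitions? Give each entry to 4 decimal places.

t=0: π = [0.3333, 0.2500, 0.2500, 0.1667]
t=1: π = [0.1771, 0.2396, 0.2292, 0.3542]
t=2: π = [0.1914, 0.1966, 0.2057, 0.4063]
t=3: π = [0.1759, 0.1997, 0.1992, 0.4251]
t=4: π = [0.1778, 0.1938, 0.1969, 0.4315]
t=5: π = [0.1758, 0.1944, 0.1961, 0.4337]
t=6: π = [0.1761, 0.1937, 0.1958, 0.4344]
t=7: π = [0.1759, 0.1938, 0.1957, 0.4347]

π = [0.1759, 0.1938, 0.1957, 0.4347]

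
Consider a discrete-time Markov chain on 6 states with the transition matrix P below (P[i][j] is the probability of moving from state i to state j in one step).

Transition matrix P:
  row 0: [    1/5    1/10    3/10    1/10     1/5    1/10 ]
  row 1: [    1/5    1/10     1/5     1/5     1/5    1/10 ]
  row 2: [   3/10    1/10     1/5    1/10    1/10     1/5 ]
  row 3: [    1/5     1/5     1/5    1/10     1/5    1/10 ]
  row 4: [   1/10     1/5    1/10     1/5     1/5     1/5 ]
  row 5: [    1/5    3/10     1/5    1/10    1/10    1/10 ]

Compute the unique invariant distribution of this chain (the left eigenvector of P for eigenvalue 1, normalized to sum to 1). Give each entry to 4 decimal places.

Balance equations π_j = Σ_i π_i·P[i][j]:
  π_0 = 1/5·π_0 + 1/5·π_1 + 3/10·π_2 + 1/5·π_3 + 1/10·π_4 + 1/5·π_5
  π_1 = 1/10·π_0 + 1/10·π_1 + 1/10·π_2 + 1/5·π_3 + 1/5·π_4 + 3/10·π_5
  π_2 = 3/10·π_0 + 1/5·π_1 + 1/5·π_2 + 1/5·π_3 + 1/10·π_4 + 1/5·π_5
  π_3 = 1/10·π_0 + 1/5·π_1 + 1/10·π_2 + 1/10·π_3 + 1/5·π_4 + 1/10·π_5
  π_4 = 1/5·π_0 + 1/5·π_1 + 1/10·π_2 + 1/5·π_3 + 1/5·π_4 + 1/10·π_5
  normalize: π_0 + π_1 + π_2 + π_3 + π_4 + π_5 = 1
Solving the linear system gives exactly π = [183/898, 1553/9878, 183/898, 1307/9878, 149/898, 123/898].

π = [0.2038, 0.1572, 0.2038, 0.1323, 0.1659, 0.1370]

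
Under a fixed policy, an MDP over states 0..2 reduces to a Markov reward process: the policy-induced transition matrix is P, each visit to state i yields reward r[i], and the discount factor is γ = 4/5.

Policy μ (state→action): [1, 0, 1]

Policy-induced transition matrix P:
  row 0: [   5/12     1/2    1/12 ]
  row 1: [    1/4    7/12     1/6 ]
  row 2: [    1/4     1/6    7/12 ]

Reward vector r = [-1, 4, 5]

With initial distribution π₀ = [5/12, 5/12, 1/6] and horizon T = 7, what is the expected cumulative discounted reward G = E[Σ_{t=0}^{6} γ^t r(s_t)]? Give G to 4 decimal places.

t=0: π = [0.4167, 0.4167, 0.1667], E[r] = 2.0833, γ^t·E[r] = 2.083333, running G = 2.083333
t=1: π = [0.3194, 0.4792, 0.2014], E[r] = 2.6042, γ^t·E[r] = 2.083333, running G = 4.166667
t=2: π = [0.3032, 0.4728, 0.2240], E[r] = 2.7078, γ^t·E[r] = 1.732963, running G = 5.899630
t=3: π = [0.3005, 0.4647, 0.2347], E[r] = 2.7320, γ^t·E[r] = 1.398790, running G = 7.298420
t=4: π = [0.3001, 0.4605, 0.2394], E[r] = 2.7390, γ^t·E[r] = 1.121881, running G = 8.420301
t=5: π = [0.3000, 0.4586, 0.2414], E[r] = 2.7413, γ^t·E[r] = 0.898283, running G = 9.318584
t=6: π = [0.3000, 0.4577, 0.2423], E[r] = 2.7422, γ^t·E[r] = 0.718863, running G = 10.037447

G = 10.0374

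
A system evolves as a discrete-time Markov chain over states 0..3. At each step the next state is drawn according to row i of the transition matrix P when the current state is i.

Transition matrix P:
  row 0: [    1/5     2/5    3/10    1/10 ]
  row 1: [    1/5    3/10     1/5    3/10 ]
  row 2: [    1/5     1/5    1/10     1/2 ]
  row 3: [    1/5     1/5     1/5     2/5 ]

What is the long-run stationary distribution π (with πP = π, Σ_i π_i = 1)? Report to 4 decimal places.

π = [0.2000, 0.2667, 0.2000, 0.3333]

Balance equations π_j = Σ_i π_i·P[i][j]:
  π_0 = 1/5·π_0 + 1/5·π_1 + 1/5·π_2 + 1/5·π_3
  π_1 = 2/5·π_0 + 3/10·π_1 + 1/5·π_2 + 1/5·π_3
  π_2 = 3/10·π_0 + 1/5·π_1 + 1/10·π_2 + 1/5·π_3
  normalize: π_0 + π_1 + π_2 + π_3 = 1
Solving the linear system gives exactly π = [1/5, 4/15, 1/5, 1/3].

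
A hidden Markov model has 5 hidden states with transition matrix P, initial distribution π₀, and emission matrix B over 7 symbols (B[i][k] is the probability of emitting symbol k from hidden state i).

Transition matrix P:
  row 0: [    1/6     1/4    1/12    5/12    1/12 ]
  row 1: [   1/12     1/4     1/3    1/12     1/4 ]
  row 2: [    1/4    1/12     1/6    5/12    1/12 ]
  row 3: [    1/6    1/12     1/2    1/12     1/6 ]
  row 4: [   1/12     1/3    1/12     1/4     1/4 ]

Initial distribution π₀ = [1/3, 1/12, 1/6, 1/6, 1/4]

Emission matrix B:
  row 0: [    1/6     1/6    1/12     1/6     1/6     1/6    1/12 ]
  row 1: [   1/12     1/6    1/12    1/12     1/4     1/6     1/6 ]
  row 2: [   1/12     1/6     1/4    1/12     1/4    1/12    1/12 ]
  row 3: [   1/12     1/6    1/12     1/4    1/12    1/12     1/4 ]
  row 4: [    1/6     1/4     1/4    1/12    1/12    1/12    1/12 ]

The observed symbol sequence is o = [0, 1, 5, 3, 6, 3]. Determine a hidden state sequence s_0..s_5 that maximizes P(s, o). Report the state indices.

path = [0, 3, 2, 3, 2, 3]

t=0: δ = [5.556e-02, 6.944e-03, 1.389e-02, 1.389e-02, 4.167e-02]  (obs o_0=0)
t=1: δ = [1.543e-03, 2.315e-03, 1.157e-03, 3.858e-03, 2.604e-03]  ψ = [0, 0, 3, 0, 4]  (obs o_1=1)
t=2: δ = [1.072e-04, 1.447e-04, 1.608e-04, 5.425e-05, 5.425e-05]  ψ = [3, 4, 3, 4, 4]  (obs o_2=5)
t=3: δ = [6.698e-06, 3.014e-06, 4.019e-06, 1.674e-05, 3.014e-06]  ψ = [2, 1, 1, 2, 1]  (obs o_3=3)
t=4: δ = [2.326e-07, 2.791e-07, 6.977e-07, 6.977e-07, 2.326e-07]  ψ = [3, 0, 3, 0, 3]  (obs o_4=6)
t=5: δ = [2.907e-08, 6.460e-09, 2.907e-08, 7.268e-08, 9.690e-09]  ψ = [2, 4, 3, 2, 3]  (obs o_5=3)
backtrack: best end state = 3; path = [0, 3, 2, 3, 2, 3]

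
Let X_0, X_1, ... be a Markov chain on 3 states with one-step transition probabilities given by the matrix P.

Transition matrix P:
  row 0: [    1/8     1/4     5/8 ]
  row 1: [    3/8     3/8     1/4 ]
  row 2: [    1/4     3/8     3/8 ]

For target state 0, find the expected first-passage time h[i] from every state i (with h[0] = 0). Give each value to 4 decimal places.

First-step conditioning: h[0] = 0; for i ≠ 0, h[i] = 1 + Σ_k P[i][k]·h[k].
  h[1] = 1 + 3/8·h[1] + 1/4·h[2]
  h[2] = 1 + 3/8·h[1] + 3/8·h[2]
Solving the 2×2 linear system over states ≠ 0 gives exactly h = [0, 56/19, 64/19] (h[0] = 0 is the target).

h = [0.0000, 2.9474, 3.3684]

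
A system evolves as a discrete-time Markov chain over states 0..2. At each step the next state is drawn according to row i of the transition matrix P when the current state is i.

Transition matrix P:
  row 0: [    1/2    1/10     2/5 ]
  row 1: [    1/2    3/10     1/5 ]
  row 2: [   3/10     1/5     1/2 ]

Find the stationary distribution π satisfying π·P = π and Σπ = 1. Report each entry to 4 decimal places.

Balance equations π_j = Σ_i π_i·P[i][j]:
  π_0 = 1/2·π_0 + 1/2·π_1 + 3/10·π_2
  π_1 = 1/10·π_0 + 3/10·π_1 + 1/5·π_2
  normalize: π_0 + π_1 + π_2 = 1
Solving the linear system gives exactly π = [31/74, 13/74, 15/37].

π = [0.4189, 0.1757, 0.4054]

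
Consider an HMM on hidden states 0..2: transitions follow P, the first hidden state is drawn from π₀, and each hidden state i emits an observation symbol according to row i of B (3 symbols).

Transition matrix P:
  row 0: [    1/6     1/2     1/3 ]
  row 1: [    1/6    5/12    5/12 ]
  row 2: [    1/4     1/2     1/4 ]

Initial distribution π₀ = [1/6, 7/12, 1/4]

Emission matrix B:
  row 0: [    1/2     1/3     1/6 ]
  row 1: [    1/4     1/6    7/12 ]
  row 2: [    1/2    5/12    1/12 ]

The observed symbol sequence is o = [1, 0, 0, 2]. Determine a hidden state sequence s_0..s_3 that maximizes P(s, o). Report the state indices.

t=0: δ = [5.556e-02, 9.722e-02, 1.042e-01]  (obs o_0=1)
t=1: δ = [1.302e-02, 1.302e-02, 2.025e-02]  ψ = [2, 2, 1]  (obs o_1=0)
t=2: δ = [2.532e-03, 2.532e-03, 2.713e-03]  ψ = [2, 2, 1]  (obs o_2=0)
t=3: δ = [1.130e-04, 7.912e-04, 8.791e-05]  ψ = [2, 2, 1]  (obs o_3=2)
backtrack: best end state = 1; path = [2, 1, 2, 1]

path = [2, 1, 2, 1]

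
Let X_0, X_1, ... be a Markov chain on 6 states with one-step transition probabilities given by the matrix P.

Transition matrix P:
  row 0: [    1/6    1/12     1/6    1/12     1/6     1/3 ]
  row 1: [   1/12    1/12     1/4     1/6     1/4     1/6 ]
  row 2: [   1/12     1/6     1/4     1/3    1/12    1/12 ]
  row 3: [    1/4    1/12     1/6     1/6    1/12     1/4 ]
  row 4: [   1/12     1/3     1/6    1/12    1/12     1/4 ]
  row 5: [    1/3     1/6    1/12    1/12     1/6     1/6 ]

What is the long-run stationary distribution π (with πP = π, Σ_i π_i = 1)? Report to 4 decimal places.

Balance equations π_j = Σ_i π_i·P[i][j]:
  π_0 = 1/6·π_0 + 1/12·π_1 + 1/12·π_2 + 1/4·π_3 + 1/12·π_4 + 1/3·π_5
  π_1 = 1/12·π_0 + 1/12·π_1 + 1/6·π_2 + 1/12·π_3 + 1/3·π_4 + 1/6·π_5
  π_2 = 1/6·π_0 + 1/4·π_1 + 1/4·π_2 + 1/6·π_3 + 1/6·π_4 + 1/12·π_5
  π_3 = 1/12·π_0 + 1/6·π_1 + 1/3·π_2 + 1/6·π_3 + 1/12·π_4 + 1/12·π_5
  π_4 = 1/6·π_0 + 1/4·π_1 + 1/12·π_2 + 1/12·π_3 + 1/12·π_4 + 1/6·π_5
  normalize: π_0 + π_1 + π_2 + π_3 + π_4 + π_5 = 1
Solving the linear system gives exactly π = [22409/128256, 301/2004, 22675/128256, 19595/128256, 8981/64128, 26351/128256].

π = [0.1747, 0.1502, 0.1768, 0.1528, 0.1400, 0.2055]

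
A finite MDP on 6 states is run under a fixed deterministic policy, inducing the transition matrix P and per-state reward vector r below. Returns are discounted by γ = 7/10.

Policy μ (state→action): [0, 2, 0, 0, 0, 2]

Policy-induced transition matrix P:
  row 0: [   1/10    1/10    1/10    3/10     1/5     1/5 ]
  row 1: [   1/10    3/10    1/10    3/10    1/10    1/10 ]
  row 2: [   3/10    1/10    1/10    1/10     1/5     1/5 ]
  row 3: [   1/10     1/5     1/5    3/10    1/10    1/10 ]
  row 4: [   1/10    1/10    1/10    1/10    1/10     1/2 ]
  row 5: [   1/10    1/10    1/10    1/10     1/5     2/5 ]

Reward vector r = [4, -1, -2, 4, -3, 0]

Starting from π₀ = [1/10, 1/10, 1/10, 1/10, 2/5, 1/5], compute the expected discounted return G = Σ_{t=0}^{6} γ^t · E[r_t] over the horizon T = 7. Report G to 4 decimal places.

G = 0.0910

t=0: π = [0.1000, 0.1000, 0.1000, 0.1000, 0.4000, 0.2000], E[r] = -0.7000, γ^t·E[r] = -0.700000, running G = -0.700000
t=1: π = [0.1200, 0.1300, 0.1100, 0.1600, 0.1400, 0.3400], E[r] = 0.3500, γ^t·E[r] = 0.245000, running G = -0.455000
t=2: π = [0.1220, 0.1420, 0.1160, 0.1820, 0.1570, 0.2810], E[r] = 0.3710, γ^t·E[r] = 0.181790, running G = -0.273210
t=3: π = [0.1232, 0.1466, 0.1182, 0.1892, 0.1519, 0.2709], E[r] = 0.4109, γ^t·E[r] = 0.140939, running G = -0.132271
t=4: π = [0.1236, 0.1482, 0.1189, 0.1918, 0.1512, 0.2662], E[r] = 0.4220, γ^t·E[r] = 0.101320, running G = -0.030952
t=5: π = [0.1238, 0.1488, 0.1192, 0.1927, 0.1509, 0.2646], E[r] = 0.4263, γ^t·E[r] = 0.071644, running G = 0.040692
t=6: π = [0.1238, 0.1490, 0.1193, 0.1931, 0.1508, 0.2640], E[r] = 0.4278, γ^t·E[r] = 0.050326, running G = 0.091019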